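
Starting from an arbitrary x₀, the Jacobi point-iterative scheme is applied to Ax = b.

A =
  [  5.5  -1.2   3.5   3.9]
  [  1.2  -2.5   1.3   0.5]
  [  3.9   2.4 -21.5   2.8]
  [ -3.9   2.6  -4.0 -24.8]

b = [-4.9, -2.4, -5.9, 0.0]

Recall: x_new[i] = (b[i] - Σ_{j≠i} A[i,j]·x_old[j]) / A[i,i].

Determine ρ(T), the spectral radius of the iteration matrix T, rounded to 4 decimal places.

A = D + L + U where D = diag(5.5, -2.5, -21.5, -24.8).
T_J = -D⁻¹(L+U): T[0,3] = -(3.9)/(5.5) = -0.7091; T[0,0] = 0.
  T[0,:] = [+0.0000, +0.2182, -0.6364, -0.7091]
  T[1,:] = [+0.4800, +0.0000, +0.5200, +0.2000]
  T[2,:] = [+0.1814, +0.1116, +0.0000, +0.1302]
  T[3,:] = [-0.1573, +0.1048, -0.1613, +0.0000]
|λ(T)| sorted: 0.3908, 0.3292, 0.3292, 0.1953.
ρ(T) = max|λ| = 0.3908; 0.3908 < 1 ⇒ converges.

0.3908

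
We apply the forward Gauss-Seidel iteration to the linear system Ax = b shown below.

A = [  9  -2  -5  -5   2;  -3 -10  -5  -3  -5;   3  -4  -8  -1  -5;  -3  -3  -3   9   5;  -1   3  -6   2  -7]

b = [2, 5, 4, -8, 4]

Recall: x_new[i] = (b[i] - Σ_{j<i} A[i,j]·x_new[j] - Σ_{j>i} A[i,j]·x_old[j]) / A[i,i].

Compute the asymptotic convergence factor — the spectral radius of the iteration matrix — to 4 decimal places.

1.2360

A = D + L + U where D = diag(9, -10, -8, 9, -7).
GS T = -(D+L)⁻¹U: row 0 first, T[0,4] = -(2)/(9) = -0.2222; later rows by forward substitution.
  T[0,:] = [+0.0000  +0.2222  +0.5556  +0.5556  -0.2222]
  T[1,:] = [+0.0000  -0.0667  -0.6667  -0.4667  -0.4333]
  T[2,:] = [+0.0000  +0.1167  +0.5417  +0.3167  -0.4917]
  T[3,:] = [+0.0000  +0.0907  +0.1435  +0.1352  -0.9380]
  T[4,:] = [+0.0000  -0.1344  -0.7884  -0.5122  -0.0005]
moduli |λ_i(T)| = 1.2360, 0.6991, 0.0432, 0.0295, 0.0000.
ρ = 1.2360; 1.2360 > 1: divergent.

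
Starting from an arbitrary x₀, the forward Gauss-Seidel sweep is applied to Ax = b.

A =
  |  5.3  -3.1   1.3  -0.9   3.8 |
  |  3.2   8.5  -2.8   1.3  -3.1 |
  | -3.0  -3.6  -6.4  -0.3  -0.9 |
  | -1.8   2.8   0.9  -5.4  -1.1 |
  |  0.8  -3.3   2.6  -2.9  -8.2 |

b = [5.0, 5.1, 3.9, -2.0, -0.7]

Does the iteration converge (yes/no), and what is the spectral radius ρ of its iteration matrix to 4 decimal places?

yes, ρ = 0.9091

Write A = D+L+U with D = diag(5.3, 8.5, -6.4, -5.4, -8.2).
GS T = -(D+L)⁻¹U: row 0 first, T[0,4] = -(3.8)/(5.3) = -0.7170; later rows by forward substitution.
  T[0,:] = [+0.0000 +0.5849 -0.2453 +0.1698 -0.7170]
  T[1,:] = [+0.0000 -0.2202 +0.4218 -0.2169 +0.6346]
  T[2,:] = [+0.0000 -0.1503 -0.1223 -0.0045 -0.1615]
  T[3,:] = [+0.0000 -0.3342 +0.2801 -0.1698 +0.3374]
  T[4,:] = [+0.0000 +0.2162 -0.3315 +0.1625 -0.4959]
|λ(T)| sorted: 0.9091, 0.1219, 0.0532, 0.0304, 0.0000.
spectral radius ρ = 0.9091; 0.9091 < 1 ⇒ converges.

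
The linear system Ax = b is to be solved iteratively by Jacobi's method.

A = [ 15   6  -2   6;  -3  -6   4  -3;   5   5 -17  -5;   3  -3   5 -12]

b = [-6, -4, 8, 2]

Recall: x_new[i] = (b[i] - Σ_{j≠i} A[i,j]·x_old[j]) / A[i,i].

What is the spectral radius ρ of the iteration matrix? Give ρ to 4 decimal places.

0.8401

Let D = diag(15, -6, -17, -12); L, U the strict triangles.
T_J = -D⁻¹(L+U): T[2,3] = -(-5)/(-17) = -0.2941; T[2,2] = 0.
  T[0,:] = [+0.0000, -0.4000, +0.1333, -0.4000]
  T[1,:] = [-0.5000, +0.0000, +0.6667, -0.5000]
  T[2,:] = [+0.2941, +0.2941, +0.0000, -0.2941]
  T[3,:] = [+0.2500, -0.2500, +0.4167, +0.0000]
|λ(T)| sorted: 0.8401, 0.6125, 0.4781, 0.4781.
spectral radius ρ = 0.8401; 0.8401 < 1, so it converges for any x₀.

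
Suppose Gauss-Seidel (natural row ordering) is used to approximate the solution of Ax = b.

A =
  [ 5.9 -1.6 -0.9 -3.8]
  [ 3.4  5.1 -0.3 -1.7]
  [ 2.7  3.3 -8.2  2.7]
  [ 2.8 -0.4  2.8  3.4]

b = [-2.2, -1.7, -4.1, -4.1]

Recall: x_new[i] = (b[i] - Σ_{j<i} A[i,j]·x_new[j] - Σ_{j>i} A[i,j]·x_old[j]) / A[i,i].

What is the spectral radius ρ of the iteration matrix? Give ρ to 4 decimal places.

Write A = D+L+U with D = diag(5.9, 5.1, -8.2, 3.4).
T_GS = -(D+L)⁻¹U: row 0 first, T[0,3] = -(-3.8)/(5.9) = +0.6441; later rows by forward substitution.
  T[0,:] = [+0.0000  +0.2712  +0.1525  +0.6441]
  T[1,:] = [+0.0000  -0.1808  -0.0429  -0.0960]
  T[2,:] = [+0.0000  +0.0165  +0.0330  +0.5027]
  T[3,:] = [+0.0000  -0.2582  -0.1578  -0.9557]
moduli |λ_i(T)| = 0.8963, 0.1805, 0.0267, 0.0000.
spectral radius ρ = 0.8963; 0.8963 < 1 ⇒ converges.

0.8963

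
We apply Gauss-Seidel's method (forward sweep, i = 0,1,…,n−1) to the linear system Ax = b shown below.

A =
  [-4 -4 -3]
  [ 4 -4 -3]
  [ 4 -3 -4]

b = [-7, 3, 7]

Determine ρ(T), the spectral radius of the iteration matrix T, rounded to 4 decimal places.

1.2332

Write A = D+L+U with D = diag(-4, -4, -4).
GS T = -(D+L)⁻¹U: row 0 first, T[0,1] = -(-4)/(-4) = -1.0000; later rows by forward substitution.
  T[0,:] = [+0.0000, -1.0000, -0.7500]
  T[1,:] = [+0.0000, -1.0000, -1.5000]
  T[2,:] = [+0.0000, -0.2500, +0.3750]
eigenvalue magnitudes: 1.2332, 0.6082, 0.0000.
spectral radius ρ = 1.2332; 1.2332 > 1 ⇒ diverges.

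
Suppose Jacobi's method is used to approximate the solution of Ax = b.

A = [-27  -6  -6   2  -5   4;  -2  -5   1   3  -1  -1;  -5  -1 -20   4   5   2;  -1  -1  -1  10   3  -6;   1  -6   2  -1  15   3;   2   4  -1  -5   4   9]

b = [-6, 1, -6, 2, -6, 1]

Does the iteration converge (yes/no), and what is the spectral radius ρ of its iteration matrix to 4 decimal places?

Split A = D + L + U, D = diag(-27, -5, -20, 10, 15, 9).
Jacobi T = -D⁻¹(L+U): T[0,3] = -(2)/(-27) = +0.0741; T[0,0] = 0.
  T[0,:] = [+0.0000 -0.2222 -0.2222 +0.0741 -0.1852 +0.1481]
  T[1,:] = [-0.4000 +0.0000 +0.2000 +0.6000 -0.2000 -0.2000]
  T[2,:] = [-0.2500 -0.0500 +0.0000 +0.2000 +0.2500 +0.1000]
  T[3,:] = [+0.1000 +0.1000 +0.1000 +0.0000 -0.3000 +0.6000]
  T[4,:] = [-0.0667 +0.4000 -0.1333 +0.0667 +0.0000 -0.2000]
  T[5,:] = [-0.2222 -0.4444 +0.1111 +0.5556 -0.4444 +0.0000]
|eigenvalues of T|: 0.8535, 0.5972, 0.5972, 0.2004, 0.2004, 0.0953.
ρ(T) = max|λ| = 0.8535; 0.8535 < 1, so it converges for any x₀.

yes, ρ = 0.8535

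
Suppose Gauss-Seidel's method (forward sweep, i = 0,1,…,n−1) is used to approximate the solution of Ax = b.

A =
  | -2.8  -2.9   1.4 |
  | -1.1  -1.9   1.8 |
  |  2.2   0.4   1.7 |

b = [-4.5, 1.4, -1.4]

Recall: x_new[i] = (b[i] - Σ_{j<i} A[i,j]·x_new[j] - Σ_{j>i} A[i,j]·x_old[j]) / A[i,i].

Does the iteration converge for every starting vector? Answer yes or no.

no

Split A = D + L + U, D = diag(-2.8, -1.9, 1.7).
GS T = -(D+L)⁻¹U: row 0 first, T[0,2] = -(1.4)/(-2.8) = +0.5000; later rows by forward substitution.
  T[0,:] = [+0.0000, -1.0357, +0.5000]
  T[1,:] = [+0.0000, +0.5996, +0.6579]
  T[2,:] = [+0.0000, +1.1992, -0.8019]
|roots of det(T-λI)|: 1.2325, 1.0303, 0.0000.
spectral radius ρ = 1.2325; 1.2325 > 1 ⇒ diverges.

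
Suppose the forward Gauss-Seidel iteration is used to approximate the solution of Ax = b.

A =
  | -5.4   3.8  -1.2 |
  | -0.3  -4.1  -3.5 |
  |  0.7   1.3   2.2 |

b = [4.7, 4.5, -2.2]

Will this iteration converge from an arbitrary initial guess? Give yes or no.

yes

Split A = D + L + U, D = diag(-5.4, -4.1, 2.2).
GS T = -(D+L)⁻¹U: row 0 first, T[0,1] = -(3.8)/(-5.4) = +0.7037; later rows by forward substitution.
  T[0,:] = [+0.0000 +0.7037 -0.2222]
  T[1,:] = [+0.0000 -0.0515 -0.8374]
  T[2,:] = [+0.0000 -0.1935 +0.5655]
eigenvalue magnitudes: 0.7642, 0.2501, 0.0000.
ρ = 0.7642; 0.7642 < 1 ⇒ converges.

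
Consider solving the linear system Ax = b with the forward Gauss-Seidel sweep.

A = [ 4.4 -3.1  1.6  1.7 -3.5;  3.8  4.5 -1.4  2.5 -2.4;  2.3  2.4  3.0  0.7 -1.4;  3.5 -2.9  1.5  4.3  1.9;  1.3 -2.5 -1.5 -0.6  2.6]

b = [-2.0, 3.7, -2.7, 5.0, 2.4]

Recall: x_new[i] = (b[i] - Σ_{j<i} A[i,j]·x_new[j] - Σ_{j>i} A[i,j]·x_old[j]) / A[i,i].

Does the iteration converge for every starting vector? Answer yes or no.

no

Split A = D + L + U, D = diag(4.4, 4.5, 3, 4.3, 2.6).
T_GS = -(D+L)⁻¹U: row 0 first, T[0,1] = -(-3.1)/(4.4) = +0.7045; later rows by forward substitution.
  T[0,:] = [+0.0000, +0.7045, -0.3636, -0.3864, +0.7955]
  T[1,:] = [+0.0000, -0.5949, +0.6182, -0.2293, -0.1384]
  T[2,:] = [+0.0000, -0.0642, -0.2158, +0.2463, -0.0325]
  T[3,:] = [+0.0000, -0.9523, +0.7882, +0.0739, -1.1713]
  T[4,:] = [+0.0000, -1.1811, +0.8336, +0.1319, -0.8198]
|roots of det(T-λI)|: 1.4919, 0.4692, 0.4692, 0.0344, 0.0000.
ρ = 1.4919; 1.4919 > 1 ⇒ diverges.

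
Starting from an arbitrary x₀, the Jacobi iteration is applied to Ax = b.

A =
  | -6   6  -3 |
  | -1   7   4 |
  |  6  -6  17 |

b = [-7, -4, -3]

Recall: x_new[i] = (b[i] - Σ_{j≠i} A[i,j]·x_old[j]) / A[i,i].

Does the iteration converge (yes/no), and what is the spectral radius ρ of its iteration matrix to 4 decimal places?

yes, ρ = 0.6305

Write A = D+L+U with D = diag(-6, 7, 17).
T_J = -D⁻¹(L+U): T[0,2] = -(-3)/(-6) = -0.5000; T[0,0] = 0.
  T[0,:] = [+0.0000 +1.0000 -0.5000]
  T[1,:] = [+0.1429 +0.0000 -0.5714]
  T[2,:] = [-0.3529 +0.3529 +0.0000]
|roots of det(T-λI)|: 0.6305, 0.5290, 0.5290.
spectral radius ρ = 0.6305; 0.6305 < 1 ⇒ converges.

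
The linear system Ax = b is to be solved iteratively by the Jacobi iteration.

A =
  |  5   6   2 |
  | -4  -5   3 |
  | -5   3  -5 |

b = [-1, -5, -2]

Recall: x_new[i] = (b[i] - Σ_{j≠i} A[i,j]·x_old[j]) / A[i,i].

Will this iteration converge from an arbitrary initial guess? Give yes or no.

no

Diagonal D = diag(5, -5, -5); L, U strict lower/upper.
Jacobi T = -D⁻¹(L+U): T[2,0] = -(-5)/(-5) = -1.0000; T[2,2] = 0.
  T[0,:] = [+0.0000  -1.2000  -0.4000]
  T[1,:] = [-0.8000  +0.0000  +0.6000]
  T[2,:] = [-1.0000  +0.6000  +0.0000]
moduli |λ_i(T)| = 1.5228, 0.7739, 0.7739.
ρ(T) = max|λ| = 1.5228; 1.5228 > 1 ⇒ diverges.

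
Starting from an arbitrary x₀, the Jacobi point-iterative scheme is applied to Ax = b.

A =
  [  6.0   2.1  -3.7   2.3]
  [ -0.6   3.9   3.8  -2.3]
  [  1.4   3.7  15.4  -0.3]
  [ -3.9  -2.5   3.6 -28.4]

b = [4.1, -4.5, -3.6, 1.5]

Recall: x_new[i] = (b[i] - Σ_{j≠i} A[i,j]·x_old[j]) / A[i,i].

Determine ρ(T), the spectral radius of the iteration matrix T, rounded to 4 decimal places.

Diagonal D = diag(6, 3.9, 15.4, -28.4); L, U strict lower/upper.
Jacobi: T = -D⁻¹(L+U), T[2,0] = -(1.4)/(15.4) = -0.0909; T[2,2] = 0.
  T[0,:] = [+0.0000 -0.3500 +0.6167 -0.3833]
  T[1,:] = [+0.1538 +0.0000 -0.9744 +0.5897]
  T[2,:] = [-0.0909 -0.2403 +0.0000 +0.0195]
  T[3,:] = [-0.1373 -0.0880 +0.1268 +0.0000]
|eigenvalues of T|: 0.4629, 0.1901, 0.1901, 0.1786.
ρ(T) = max|λ| = 0.4629; 0.4629 < 1 ⇒ converges.

0.4629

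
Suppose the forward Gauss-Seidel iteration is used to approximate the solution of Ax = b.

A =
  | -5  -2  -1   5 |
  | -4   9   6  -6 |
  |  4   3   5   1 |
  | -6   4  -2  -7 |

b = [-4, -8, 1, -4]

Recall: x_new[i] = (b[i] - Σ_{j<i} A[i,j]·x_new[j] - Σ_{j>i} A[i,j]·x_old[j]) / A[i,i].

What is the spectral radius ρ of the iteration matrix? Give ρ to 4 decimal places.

A = D + L + U where D = diag(-5, 9, 5, -7).
T_GS = -(D+L)⁻¹U: row 0 first, T[0,3] = -(5)/(-5) = +1.0000; later rows by forward substitution.
  T[0,:] = [+0.0000, -0.4000, -0.2000, +1.0000]
  T[1,:] = [+0.0000, -0.1778, -0.7556, +1.1111]
  T[2,:] = [+0.0000, +0.4267, +0.6133, -1.6667]
  T[3,:] = [+0.0000, +0.1194, -0.4356, +0.2540]
|eigenvalues of T|: 1.1768, 0.3869, 0.1004, 0.0000.
spectral radius ρ = 1.1768; 1.1768 > 1, so it fails to converge.

1.1768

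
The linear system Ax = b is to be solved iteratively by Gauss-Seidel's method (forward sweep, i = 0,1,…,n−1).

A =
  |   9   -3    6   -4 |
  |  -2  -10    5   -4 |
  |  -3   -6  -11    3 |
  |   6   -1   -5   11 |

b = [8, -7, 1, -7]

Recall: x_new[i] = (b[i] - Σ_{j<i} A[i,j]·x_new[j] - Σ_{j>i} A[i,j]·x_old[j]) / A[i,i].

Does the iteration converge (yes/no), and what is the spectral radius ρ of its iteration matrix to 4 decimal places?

yes, ρ = 0.6592

A = D + L + U where D = diag(9, -10, -11, 11).
Gauss-Seidel: T = -(D+L)⁻¹U, row 0 first, T[0,2] = -(6)/(9) = -0.6667; later rows by forward substitution.
  T[0,:] = [+0.0000, +0.3333, -0.6667, +0.4444]
  T[1,:] = [+0.0000, -0.0667, +0.6333, -0.4889]
  T[2,:] = [+0.0000, -0.0545, -0.1636, +0.4182]
  T[3,:] = [+0.0000, -0.2127, +0.3468, -0.0968]
moduli |λ_i(T)| = 0.6592, 0.1939, 0.1939, 0.0000.
spectral radius ρ = 0.6592; 0.6592 < 1 ⇒ converges.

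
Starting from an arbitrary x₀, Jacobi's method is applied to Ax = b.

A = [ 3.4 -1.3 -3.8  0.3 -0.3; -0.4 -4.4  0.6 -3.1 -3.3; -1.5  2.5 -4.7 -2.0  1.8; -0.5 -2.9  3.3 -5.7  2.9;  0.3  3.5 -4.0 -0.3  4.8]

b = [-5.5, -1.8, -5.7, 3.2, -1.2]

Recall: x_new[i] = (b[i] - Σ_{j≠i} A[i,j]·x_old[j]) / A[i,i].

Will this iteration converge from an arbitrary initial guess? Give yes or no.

no

Let D = diag(3.4, -4.4, -4.7, -5.7, 4.8); L, U the strict triangles.
Jacobi T = -D⁻¹(L+U): T[1,0] = -(-0.4)/(-4.4) = -0.0909; T[1,1] = 0.
  T[0,:] = [+0.0000  +0.3824  +1.1176  -0.0882  +0.0882]
  T[1,:] = [-0.0909  +0.0000  +0.1364  -0.7045  -0.7500]
  T[2,:] = [-0.3191  +0.5319  +0.0000  -0.4255  +0.3830]
  T[3,:] = [-0.0877  -0.5088  +0.5789  +0.0000  +0.5088]
  T[4,:] = [-0.0625  -0.7292  +0.8333  +0.0625  +0.0000]
|λ(T)| sorted: 1.1501, 0.9110, 0.7123, 0.7123, 0.2122.
ρ = 1.1501; 1.1501 > 1: divergent.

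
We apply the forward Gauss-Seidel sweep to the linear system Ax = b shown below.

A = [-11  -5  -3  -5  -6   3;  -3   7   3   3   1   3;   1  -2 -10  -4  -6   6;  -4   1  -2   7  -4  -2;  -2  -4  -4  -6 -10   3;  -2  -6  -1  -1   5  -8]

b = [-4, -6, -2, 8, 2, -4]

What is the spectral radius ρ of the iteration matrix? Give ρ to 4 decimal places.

1.1527

A = D + L + U where D = diag(-11, 7, -10, 7, -10, -8).
GS T = -(D+L)⁻¹U: row 0 first, T[0,1] = -(-5)/(-11) = -0.4545; later rows by forward substitution.
  T[0,:] = [+0.0000, -0.4545, -0.2727, -0.4545, -0.5455, +0.2727]
  T[1,:] = [+0.0000, -0.1948, -0.5455, -0.6234, -0.3766, -0.3117]
  T[2,:] = [+0.0000, -0.0065, +0.0818, -0.3208, -0.5792, +0.6896]
  T[3,:] = [+0.0000, -0.2338, -0.0545, -0.2623, +0.1481, +0.6831]
  T[4,:] = [+0.0000, +0.3117, +0.2727, +0.6260, +0.4026, -0.3156]
  T[5,:] = [+0.0000, +0.4846, +0.6443, +1.0453, +0.7244, -0.2032]
|eigenvalues of T|: 1.1527, 0.6342, 0.2688, 0.1723, 0.0986, 0.0000.
ρ(T) = max|λ| = 1.1527; 1.1527 > 1, so it fails to converge.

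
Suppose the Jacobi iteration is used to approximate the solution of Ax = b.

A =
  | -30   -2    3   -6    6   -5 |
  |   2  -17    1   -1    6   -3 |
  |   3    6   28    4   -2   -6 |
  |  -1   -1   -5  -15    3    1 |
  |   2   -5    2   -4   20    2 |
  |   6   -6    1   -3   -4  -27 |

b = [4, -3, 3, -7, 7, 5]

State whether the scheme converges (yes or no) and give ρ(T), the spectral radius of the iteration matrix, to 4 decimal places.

A = D + L + U where D = diag(-30, -17, 28, -15, 20, -27).
Jacobi: T = -D⁻¹(L+U), T[1,0] = -(2)/(-17) = +0.1176; T[1,1] = 0.
  T[0,:] = [+0.0000 -0.0667 +0.1000 -0.2000 +0.2000 -0.1667]
  T[1,:] = [+0.1176 +0.0000 +0.0588 -0.0588 +0.3529 -0.1765]
  T[2,:] = [-0.1071 -0.2143 +0.0000 -0.1429 +0.0714 +0.2143]
  T[3,:] = [-0.0667 -0.0667 -0.3333 +0.0000 +0.2000 +0.0667]
  T[4,:] = [-0.1000 +0.2500 -0.1000 +0.2000 +0.0000 -0.1000]
  T[5,:] = [+0.2222 -0.2222 +0.0370 -0.1111 -0.1481 +0.0000]
moduli |λ_i(T)| = 0.5011, 0.3686, 0.2134, 0.2134, 0.0960, 0.0960.
ρ = 0.5011; 0.5011 < 1: convergent.

yes, ρ = 0.5011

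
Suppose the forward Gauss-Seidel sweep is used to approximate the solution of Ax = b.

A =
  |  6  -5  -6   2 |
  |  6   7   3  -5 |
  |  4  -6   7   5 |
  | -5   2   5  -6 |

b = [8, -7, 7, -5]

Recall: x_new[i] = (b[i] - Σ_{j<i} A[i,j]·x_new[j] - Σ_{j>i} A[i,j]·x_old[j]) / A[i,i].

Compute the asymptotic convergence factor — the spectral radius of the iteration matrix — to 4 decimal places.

1.3189

A = D + L + U where D = diag(6, 7, 7, -6).
Gauss-Seidel: T = -(D+L)⁻¹U, row 0 first, T[0,2] = -(-6)/(6) = +1.0000; later rows by forward substitution.
  T[0,:] = [+0.0000  +0.8333  +1.0000  -0.3333]
  T[1,:] = [+0.0000  -0.7143  -1.2857  +1.0000]
  T[2,:] = [+0.0000  -1.0884  -1.6735  +0.3333]
  T[3,:] = [+0.0000  -1.8396  -2.6565  +0.8889]
|λ(T)| sorted: 1.3189, 0.4015, 0.4015, 0.0000.
ρ(T) = max|λ| = 1.3189; 1.3189 > 1, so it fails to converge.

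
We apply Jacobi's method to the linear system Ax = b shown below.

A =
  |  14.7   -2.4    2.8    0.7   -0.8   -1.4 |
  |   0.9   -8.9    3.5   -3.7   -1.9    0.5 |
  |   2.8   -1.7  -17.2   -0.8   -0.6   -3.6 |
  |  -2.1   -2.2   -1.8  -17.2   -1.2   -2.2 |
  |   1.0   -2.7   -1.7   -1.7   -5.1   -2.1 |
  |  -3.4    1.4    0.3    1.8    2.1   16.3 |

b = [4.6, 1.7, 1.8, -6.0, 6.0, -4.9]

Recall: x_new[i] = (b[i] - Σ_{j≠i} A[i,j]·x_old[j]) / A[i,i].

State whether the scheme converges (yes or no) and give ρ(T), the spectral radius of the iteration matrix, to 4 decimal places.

yes, ρ = 0.5846

Diagonal D = diag(14.7, -8.9, -17.2, -17.2, -5.1, 16.3); L, U strict lower/upper.
Jacobi: T = -D⁻¹(L+U), T[2,5] = -(-3.6)/(-17.2) = -0.2093; T[2,2] = 0.
  T[0,:] = [+0.0000 +0.1633 -0.1905 -0.0476 +0.0544 +0.0952]
  T[1,:] = [+0.1011 +0.0000 +0.3933 -0.4157 -0.2135 +0.0562]
  T[2,:] = [+0.1628 -0.0988 +0.0000 -0.0465 -0.0349 -0.2093]
  T[3,:] = [-0.1221 -0.1279 -0.1047 +0.0000 -0.0698 -0.1279]
  T[4,:] = [+0.1961 -0.5294 -0.3333 -0.3333 +0.0000 -0.4118]
  T[5,:] = [+0.2086 -0.0859 -0.0184 -0.1104 -0.1288 +0.0000]
|eigenvalues of T|: 0.5846, 0.4096, 0.2329, 0.2329, 0.2021, 0.2021.
ρ(T) = max|λ| = 0.5846; 0.5846 < 1 ⇒ converges.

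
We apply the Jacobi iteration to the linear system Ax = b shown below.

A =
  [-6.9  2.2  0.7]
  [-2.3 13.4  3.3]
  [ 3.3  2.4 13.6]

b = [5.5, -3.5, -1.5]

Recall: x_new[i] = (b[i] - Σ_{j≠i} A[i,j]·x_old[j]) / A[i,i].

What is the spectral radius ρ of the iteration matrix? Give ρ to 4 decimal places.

0.3460

Diagonal D = diag(-6.9, 13.4, 13.6); L, U strict lower/upper.
Jacobi: T = -D⁻¹(L+U), T[1,0] = -(-2.3)/(13.4) = +0.1716; T[1,1] = 0.
  T[0,:] = [+0.0000  +0.3188  +0.1014]
  T[1,:] = [+0.1716  +0.0000  -0.2463]
  T[2,:] = [-0.2426  -0.1765  +0.0000]
|roots of det(T-λI)|: 0.3460, 0.2149, 0.2149.
spectral radius ρ = 0.3460; 0.3460 < 1: convergent.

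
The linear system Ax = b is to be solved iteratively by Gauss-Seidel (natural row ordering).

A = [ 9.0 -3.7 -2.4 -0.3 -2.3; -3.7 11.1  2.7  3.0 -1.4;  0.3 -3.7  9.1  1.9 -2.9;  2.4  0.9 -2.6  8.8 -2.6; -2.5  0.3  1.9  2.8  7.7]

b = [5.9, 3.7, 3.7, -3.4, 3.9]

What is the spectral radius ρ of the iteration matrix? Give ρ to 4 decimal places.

Write A = D+L+U with D = diag(9, 11.1, 9.1, 8.8, 7.7).
Gauss-Seidel: T = -(D+L)⁻¹U, row 0 first, T[0,3] = -(-0.3)/(9) = +0.0333; later rows by forward substitution.
  T[0,:] = [+0.0000 +0.4111 +0.2667 +0.0333 +0.2556]
  T[1,:] = [+0.0000 +0.1370 -0.1544 -0.2592 +0.2113]
  T[2,:] = [+0.0000 +0.0422 -0.0716 -0.3153 +0.3962]
  T[3,:] = [+0.0000 -0.1137 -0.0781 -0.0757 +0.3212]
  T[4,:] = [+0.0000 +0.1591 +0.1386 +0.1263 -0.1398]
|eigenvalues of T|: 0.5945, 0.2189, 0.2189, 0.0703, 0.0000.
ρ = 0.5945; 0.5945 < 1 ⇒ converges.

0.5945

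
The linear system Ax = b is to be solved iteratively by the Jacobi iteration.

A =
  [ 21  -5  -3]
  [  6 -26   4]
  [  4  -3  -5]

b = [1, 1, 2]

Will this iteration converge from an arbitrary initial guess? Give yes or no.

Split A = D + L + U, D = diag(21, -26, -5).
Jacobi T = -D⁻¹(L+U): T[1,2] = -(4)/(-26) = +0.1538; T[1,1] = 0.
  T[0,:] = [+0.0000  +0.2381  +0.1429]
  T[1,:] = [+0.2308  +0.0000  +0.1538]
  T[2,:] = [+0.8000  -0.6000  +0.0000]
|λ(T)| sorted: 0.3258, 0.1710, 0.1710.
ρ(T) = max|λ| = 0.3258; 0.3258 < 1: convergent.

yes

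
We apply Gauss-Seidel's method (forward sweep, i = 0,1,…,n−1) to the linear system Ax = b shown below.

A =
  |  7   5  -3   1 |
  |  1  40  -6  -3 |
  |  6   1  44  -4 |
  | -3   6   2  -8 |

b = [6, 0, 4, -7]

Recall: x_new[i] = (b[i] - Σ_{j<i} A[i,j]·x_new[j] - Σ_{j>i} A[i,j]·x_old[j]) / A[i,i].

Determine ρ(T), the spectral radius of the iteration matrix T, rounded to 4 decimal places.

0.2769

A = D + L + U where D = diag(7, 40, 44, -8).
T_GS = -(D+L)⁻¹U: row 0 first, T[0,2] = -(-3)/(7) = +0.4286; later rows by forward substitution.
  T[0,:] = [+0.0000  -0.7143  +0.4286  -0.1429]
  T[1,:] = [+0.0000  +0.0179  +0.1393  +0.0786]
  T[2,:] = [+0.0000  +0.0970  -0.0616  +0.1086]
  T[3,:] = [+0.0000  +0.3055  -0.0717  +0.1397]
|roots of det(T-λI)|: 0.2769, 0.1148, 0.1148, 0.0000.
ρ(T) = max|λ| = 0.2769; 0.2769 < 1 ⇒ converges.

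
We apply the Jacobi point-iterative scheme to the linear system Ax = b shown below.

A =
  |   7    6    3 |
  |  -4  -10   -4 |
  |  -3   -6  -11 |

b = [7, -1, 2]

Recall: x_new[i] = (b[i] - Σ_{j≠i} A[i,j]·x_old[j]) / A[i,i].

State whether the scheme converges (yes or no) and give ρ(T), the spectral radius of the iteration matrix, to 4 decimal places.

A = D + L + U where D = diag(7, -10, -11).
T_J = -D⁻¹(L+U): T[0,1] = -(6)/(7) = -0.8571; T[0,0] = 0.
  T[0,:] = [+0.0000 -0.8571 -0.4286]
  T[1,:] = [-0.4000 +0.0000 -0.4000]
  T[2,:] = [-0.2727 -0.5455 +0.0000]
eigenvalue magnitudes: 0.9368, 0.6089, 0.3278.
ρ = 0.9368; 0.9368 < 1 ⇒ converges.

yes, ρ = 0.9368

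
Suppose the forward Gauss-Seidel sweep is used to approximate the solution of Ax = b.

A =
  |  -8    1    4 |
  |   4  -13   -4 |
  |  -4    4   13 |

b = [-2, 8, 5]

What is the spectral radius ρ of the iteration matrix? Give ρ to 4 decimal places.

0.1701

Split A = D + L + U, D = diag(-8, -13, 13).
T_GS = -(D+L)⁻¹U: row 0 first, T[0,2] = -(4)/(-8) = +0.5000; later rows by forward substitution.
  T[0,:] = [+0.0000  +0.1250  +0.5000]
  T[1,:] = [+0.0000  +0.0385  -0.1538]
  T[2,:] = [+0.0000  +0.0266  +0.2012]
eigenvalue magnitudes: 0.1701, 0.0696, 0.0000.
ρ = 0.1701; 0.1701 < 1: convergent.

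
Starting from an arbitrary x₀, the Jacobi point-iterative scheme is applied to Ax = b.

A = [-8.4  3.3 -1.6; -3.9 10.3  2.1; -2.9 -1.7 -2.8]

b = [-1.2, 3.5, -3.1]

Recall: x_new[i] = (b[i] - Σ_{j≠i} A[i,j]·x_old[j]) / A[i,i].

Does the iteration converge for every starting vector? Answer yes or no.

yes

Diagonal D = diag(-8.4, 10.3, -2.8); L, U strict lower/upper.
Jacobi: T = -D⁻¹(L+U), T[0,1] = -(3.3)/(-8.4) = +0.3929; T[0,0] = 0.
  T[0,:] = [+0.0000  +0.3929  -0.1905]
  T[1,:] = [+0.3786  +0.0000  -0.2039]
  T[2,:] = [-1.0357  -0.6071  +0.0000]
|roots of det(T-λI)|: 0.7934, 0.3997, 0.3997.
ρ = 0.7934; 0.7934 < 1: convergent.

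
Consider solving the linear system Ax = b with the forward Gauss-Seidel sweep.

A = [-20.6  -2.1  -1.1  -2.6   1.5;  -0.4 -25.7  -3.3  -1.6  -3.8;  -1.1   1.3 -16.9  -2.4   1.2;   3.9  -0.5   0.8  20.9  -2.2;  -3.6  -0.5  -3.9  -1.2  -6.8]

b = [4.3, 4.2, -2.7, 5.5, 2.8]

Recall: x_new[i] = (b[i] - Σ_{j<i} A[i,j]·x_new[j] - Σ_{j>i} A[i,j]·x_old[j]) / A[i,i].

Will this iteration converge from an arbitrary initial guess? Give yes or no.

A = D + L + U where D = diag(-20.6, -25.7, -16.9, 20.9, -6.8).
T_GS = -(D+L)⁻¹U: row 0 first, T[0,3] = -(-2.6)/(-20.6) = -0.1262; later rows by forward substitution.
  T[0,:] = [+0.0000, -0.1019, -0.0534, -0.1262, +0.0728]
  T[1,:] = [+0.0000, +0.0016, -0.1276, -0.0603, -0.1490]
  T[2,:] = [+0.0000, +0.0068, -0.0063, -0.1384, +0.0548]
  T[3,:] = [+0.0000, +0.0188, +0.0072, +0.0274, +0.0860]
  T[4,:] = [+0.0000, +0.0467, +0.0400, +0.1458, -0.0742]
moduli |λ_i(T)| = 0.1615, 0.0923, 0.0923, 0.0752, 0.0000.
ρ(T) = max|λ| = 0.1615; 0.1615 < 1: convergent.

yes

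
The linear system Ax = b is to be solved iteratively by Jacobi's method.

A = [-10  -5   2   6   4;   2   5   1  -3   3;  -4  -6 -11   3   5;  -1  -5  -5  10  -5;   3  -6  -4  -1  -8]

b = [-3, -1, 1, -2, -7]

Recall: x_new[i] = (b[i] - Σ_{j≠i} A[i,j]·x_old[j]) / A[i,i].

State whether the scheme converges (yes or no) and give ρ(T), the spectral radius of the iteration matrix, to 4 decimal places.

Write A = D+L+U with D = diag(-10, 5, -11, 10, -8).
Jacobi T = -D⁻¹(L+U): T[0,4] = -(4)/(-10) = +0.4000; T[0,0] = 0.
  T[0,:] = [+0.0000  -0.5000  +0.2000  +0.6000  +0.4000]
  T[1,:] = [-0.4000  +0.0000  -0.2000  +0.6000  -0.6000]
  T[2,:] = [-0.3636  -0.5455  +0.0000  +0.2727  +0.4545]
  T[3,:] = [+0.1000  +0.5000  +0.5000  +0.0000  +0.5000]
  T[4,:] = [+0.3750  -0.7500  -0.5000  -0.1250  +0.0000]
|eigenvalues of T|: 1.2433, 0.9492, 0.4537, 0.4537, 0.2084.
spectral radius ρ = 1.2433; 1.2433 > 1 ⇒ diverges.

no, ρ = 1.2433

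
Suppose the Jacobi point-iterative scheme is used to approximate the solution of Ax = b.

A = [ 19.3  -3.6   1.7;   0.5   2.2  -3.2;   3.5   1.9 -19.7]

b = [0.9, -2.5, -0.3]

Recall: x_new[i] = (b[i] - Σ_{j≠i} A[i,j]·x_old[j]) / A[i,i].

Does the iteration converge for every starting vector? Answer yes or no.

yes

A = D + L + U where D = diag(19.3, 2.2, -19.7).
T_J = -D⁻¹(L+U): T[1,2] = -(-3.2)/(2.2) = +1.4545; T[1,1] = 0.
  T[0,:] = [+0.0000 +0.1865 -0.0881]
  T[1,:] = [-0.2273 +0.0000 +1.4545]
  T[2,:] = [+0.1777 +0.0964 +0.0000]
moduli |λ_i(T)| = 0.4423, 0.3367, 0.3367.
spectral radius ρ = 0.4423; 0.4423 < 1: convergent.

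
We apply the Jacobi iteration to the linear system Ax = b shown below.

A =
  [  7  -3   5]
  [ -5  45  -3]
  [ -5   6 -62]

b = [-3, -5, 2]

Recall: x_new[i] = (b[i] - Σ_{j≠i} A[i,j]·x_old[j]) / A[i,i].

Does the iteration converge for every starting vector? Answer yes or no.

yes

A = D + L + U where D = diag(7, 45, -62).
Jacobi T = -D⁻¹(L+U): T[0,1] = -(-3)/(7) = +0.4286; T[0,0] = 0.
  T[0,:] = [+0.0000  +0.4286  -0.7143]
  T[1,:] = [+0.1111  +0.0000  +0.0667]
  T[2,:] = [-0.0806  +0.0968  +0.0000]
|roots of det(T-λI)|: 0.3722, 0.2744, 0.0978.
ρ = 0.3722; 0.3722 < 1: convergent.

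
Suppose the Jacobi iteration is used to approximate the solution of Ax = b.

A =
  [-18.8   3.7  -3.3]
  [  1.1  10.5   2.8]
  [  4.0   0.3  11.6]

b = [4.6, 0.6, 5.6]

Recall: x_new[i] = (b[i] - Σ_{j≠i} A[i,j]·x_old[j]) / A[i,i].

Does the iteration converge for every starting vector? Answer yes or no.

yes

Split A = D + L + U, D = diag(-18.8, 10.5, 11.6).
T_J = -D⁻¹(L+U): T[2,1] = -(0.3)/(11.6) = -0.0259; T[2,2] = 0.
  T[0,:] = [+0.0000 +0.1968 -0.1755]
  T[1,:] = [-0.1048 +0.0000 -0.2667]
  T[2,:] = [-0.3448 -0.0259 +0.0000]
|eigenvalues of T|: 0.3194, 0.2349, 0.2349.
ρ(T) = max|λ| = 0.3194; 0.3194 < 1, so it converges for any x₀.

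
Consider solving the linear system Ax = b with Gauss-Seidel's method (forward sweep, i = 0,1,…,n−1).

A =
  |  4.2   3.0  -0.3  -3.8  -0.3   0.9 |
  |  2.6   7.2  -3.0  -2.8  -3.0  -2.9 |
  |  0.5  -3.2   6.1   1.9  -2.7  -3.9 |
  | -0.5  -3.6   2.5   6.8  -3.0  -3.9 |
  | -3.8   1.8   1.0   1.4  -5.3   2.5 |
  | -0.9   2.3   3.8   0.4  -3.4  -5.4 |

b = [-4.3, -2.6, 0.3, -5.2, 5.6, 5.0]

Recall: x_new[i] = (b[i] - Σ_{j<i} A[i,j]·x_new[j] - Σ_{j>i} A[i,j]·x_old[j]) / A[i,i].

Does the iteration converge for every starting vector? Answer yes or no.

no

Diagonal D = diag(4.2, 7.2, 6.1, 6.8, -5.3, -5.4); L, U strict lower/upper.
T_GS = -(D+L)⁻¹U: row 0 first, T[0,5] = -(0.9)/(4.2) = -0.2143; later rows by forward substitution.
  T[0,:] = [+0.0000  -0.7143  +0.0714  +0.9048  +0.0714  -0.2143]
  T[1,:] = [+0.0000  +0.2579  +0.3909  +0.0622  +0.3909  +0.4802]
  T[2,:] = [+0.0000  +0.1939  +0.1992  -0.3530  +0.6418  +0.9088]
  T[3,:] = [+0.0000  +0.0128  +0.1390  +0.2292  +0.4174  +0.4779]
  T[4,:] = [+0.0000  +0.6397  +0.1558  -0.6336  +0.3129  +1.0861]
  T[5,:] = [+0.0000  -0.0365  +0.2069  +0.0432  +0.4401  +0.2313]
|roots of det(T-λI)|: 1.3035, 0.3748, 0.2846, 0.1521, 0.1521, 0.0000.
ρ = 1.3035; 1.3035 > 1: divergent.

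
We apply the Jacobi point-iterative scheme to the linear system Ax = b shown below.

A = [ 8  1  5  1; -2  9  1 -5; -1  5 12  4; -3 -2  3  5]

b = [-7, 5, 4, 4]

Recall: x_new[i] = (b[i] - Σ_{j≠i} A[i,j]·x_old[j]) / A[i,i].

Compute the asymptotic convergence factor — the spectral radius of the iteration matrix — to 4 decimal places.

Split A = D + L + U, D = diag(8, 9, 12, 5).
T_J = -D⁻¹(L+U): T[3,0] = -(-3)/(5) = +0.6000; T[3,3] = 0.
  T[0,:] = [+0.0000  -0.1250  -0.6250  -0.1250]
  T[1,:] = [+0.2222  +0.0000  -0.1111  +0.5556]
  T[2,:] = [+0.0833  -0.4167  +0.0000  -0.3333]
  T[3,:] = [+0.6000  +0.4000  -0.6000  +0.0000]
|λ(T)| sorted: 0.8902, 0.5308, 0.5308, 0.4789.
spectral radius ρ = 0.8902; 0.8902 < 1 ⇒ converges.

0.8902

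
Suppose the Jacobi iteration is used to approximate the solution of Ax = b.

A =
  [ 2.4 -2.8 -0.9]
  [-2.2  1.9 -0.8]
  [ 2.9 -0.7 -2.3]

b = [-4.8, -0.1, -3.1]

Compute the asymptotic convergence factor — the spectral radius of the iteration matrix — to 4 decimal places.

1.4272

Split A = D + L + U, D = diag(2.4, 1.9, -2.3).
Jacobi: T = -D⁻¹(L+U), T[0,2] = -(-0.9)/(2.4) = +0.3750; T[0,0] = 0.
  T[0,:] = [+0.0000  +1.1667  +0.3750]
  T[1,:] = [+1.1579  +0.0000  +0.4211]
  T[2,:] = [+1.2609  -0.3043  +0.0000]
|λ(T)| sorted: 1.4272, 1.1233, 0.3039.
ρ = 1.4272; 1.4272 > 1 ⇒ diverges.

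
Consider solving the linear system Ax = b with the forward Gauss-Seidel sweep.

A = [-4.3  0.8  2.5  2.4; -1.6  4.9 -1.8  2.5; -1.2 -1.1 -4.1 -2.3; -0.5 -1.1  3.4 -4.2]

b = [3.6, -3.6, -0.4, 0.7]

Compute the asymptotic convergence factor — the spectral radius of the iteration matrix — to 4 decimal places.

Diagonal D = diag(-4.3, 4.9, -4.1, -4.2); L, U strict lower/upper.
Gauss-Seidel: T = -(D+L)⁻¹U, row 0 first, T[0,3] = -(2.4)/(-4.3) = +0.5581; later rows by forward substitution.
  T[0,:] = [+0.0000, +0.1860, +0.5814, +0.5581]
  T[1,:] = [+0.0000, +0.0607, +0.5572, -0.3280]
  T[2,:] = [+0.0000, -0.0708, -0.3197, -0.6363]
  T[3,:] = [+0.0000, -0.0953, -0.4739, -0.4957]
eigenvalue magnitudes: 0.9448, 0.2129, 0.0227, 0.0000.
spectral radius ρ = 0.9448; 0.9448 < 1: convergent.

0.9448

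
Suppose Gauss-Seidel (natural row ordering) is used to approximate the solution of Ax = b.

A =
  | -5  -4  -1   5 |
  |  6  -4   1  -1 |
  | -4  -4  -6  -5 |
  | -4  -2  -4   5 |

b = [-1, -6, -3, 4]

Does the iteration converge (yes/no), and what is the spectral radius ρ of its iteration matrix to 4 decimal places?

no, ρ = 1.1355

Let D = diag(-5, -4, -6, 5); L, U the strict triangles.
GS T = -(D+L)⁻¹U: row 0 first, T[0,2] = -(-1)/(-5) = -0.2000; later rows by forward substitution.
  T[0,:] = [+0.0000 -0.8000 -0.2000 +1.0000]
  T[1,:] = [+0.0000 -1.2000 -0.0500 +1.2500]
  T[2,:] = [+0.0000 +1.3333 +0.1667 -2.3333]
  T[3,:] = [+0.0000 -0.0533 -0.0467 -0.5667]
|λ(T)| sorted: 1.1355, 0.6462, 0.1817, 0.0000.
spectral radius ρ = 1.1355; 1.1355 > 1, so it fails to converge.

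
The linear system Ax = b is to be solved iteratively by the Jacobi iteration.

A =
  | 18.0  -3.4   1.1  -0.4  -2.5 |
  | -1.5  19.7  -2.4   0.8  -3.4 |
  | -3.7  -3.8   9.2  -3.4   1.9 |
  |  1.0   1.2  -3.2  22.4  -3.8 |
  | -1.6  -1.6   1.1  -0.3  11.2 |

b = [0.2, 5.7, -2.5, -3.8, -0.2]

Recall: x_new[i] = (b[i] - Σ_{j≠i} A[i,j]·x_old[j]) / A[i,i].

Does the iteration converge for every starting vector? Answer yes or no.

yes

Diagonal D = diag(18, 19.7, 9.2, 22.4, 11.2); L, U strict lower/upper.
T_J = -D⁻¹(L+U): T[0,3] = -(-0.4)/(18) = +0.0222; T[0,0] = 0.
  T[0,:] = [+0.0000  +0.1889  -0.0611  +0.0222  +0.1389]
  T[1,:] = [+0.0761  +0.0000  +0.1218  -0.0406  +0.1726]
  T[2,:] = [+0.4022  +0.4130  +0.0000  +0.3696  -0.2065]
  T[3,:] = [-0.0446  -0.0536  +0.1429  +0.0000  +0.1696]
  T[4,:] = [+0.1429  +0.1429  -0.0982  +0.0268  +0.0000]
|roots of det(T-λI)|: 0.3968, 0.2759, 0.2759, 0.1687, 0.0246.
spectral radius ρ = 0.3968; 0.3968 < 1, so it converges for any x₀.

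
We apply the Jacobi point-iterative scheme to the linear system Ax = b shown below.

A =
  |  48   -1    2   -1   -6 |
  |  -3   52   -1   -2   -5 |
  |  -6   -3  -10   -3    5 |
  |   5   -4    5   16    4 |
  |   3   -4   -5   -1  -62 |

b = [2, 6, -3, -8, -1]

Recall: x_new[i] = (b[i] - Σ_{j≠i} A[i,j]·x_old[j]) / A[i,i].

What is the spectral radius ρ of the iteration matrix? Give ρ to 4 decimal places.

Write A = D+L+U with D = diag(48, 52, -10, 16, -62).
T_J = -D⁻¹(L+U): T[4,1] = -(-4)/(-62) = -0.0645; T[4,4] = 0.
  T[0,:] = [+0.0000 +0.0208 -0.0417 +0.0208 +0.1250]
  T[1,:] = [+0.0577 +0.0000 +0.0192 +0.0385 +0.0962]
  T[2,:] = [-0.6000 -0.3000 +0.0000 -0.3000 +0.5000]
  T[3,:] = [-0.3125 +0.2500 -0.3125 +0.0000 -0.2500]
  T[4,:] = [+0.0484 -0.0645 -0.0806 -0.0161 +0.0000]
|λ(T)| sorted: 0.2993, 0.1839, 0.1416, 0.1077, 0.0815.
ρ(T) = max|λ| = 0.2993; 0.2993 < 1, so it converges for any x₀.

0.2993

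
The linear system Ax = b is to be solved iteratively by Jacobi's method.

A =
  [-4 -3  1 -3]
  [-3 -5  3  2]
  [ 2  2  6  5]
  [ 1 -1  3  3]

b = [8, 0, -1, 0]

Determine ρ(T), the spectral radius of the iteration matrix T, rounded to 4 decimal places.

1.1733

Let D = diag(-4, -5, 6, 3); L, U the strict triangles.
Jacobi: T = -D⁻¹(L+U), T[3,0] = -(1)/(3) = -0.3333; T[3,3] = 0.
  T[0,:] = [+0.0000 -0.7500 +0.2500 -0.7500]
  T[1,:] = [-0.6000 +0.0000 +0.6000 +0.4000]
  T[2,:] = [-0.3333 -0.3333 +0.0000 -0.8333]
  T[3,:] = [-0.3333 +0.3333 -1.0000 +0.0000]
|λ(T)| sorted: 1.1733, 0.8081, 0.7615, 0.3963.
ρ(T) = max|λ| = 1.1733; 1.1733 > 1: divergent.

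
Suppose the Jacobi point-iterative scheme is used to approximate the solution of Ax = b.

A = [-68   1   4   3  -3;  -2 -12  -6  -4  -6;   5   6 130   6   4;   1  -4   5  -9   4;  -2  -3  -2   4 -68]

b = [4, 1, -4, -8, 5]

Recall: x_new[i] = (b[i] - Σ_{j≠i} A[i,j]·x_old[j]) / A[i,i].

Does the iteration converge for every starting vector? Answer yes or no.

Diagonal D = diag(-68, -12, 130, -9, -68); L, U strict lower/upper.
T_J = -D⁻¹(L+U): T[4,1] = -(-3)/(-68) = -0.0441; T[4,4] = 0.
  T[0,:] = [+0.0000 +0.0147 +0.0588 +0.0441 -0.0441]
  T[1,:] = [-0.1667 +0.0000 -0.5000 -0.3333 -0.5000]
  T[2,:] = [-0.0385 -0.0462 +0.0000 -0.0462 -0.0308]
  T[3,:] = [+0.1111 -0.4444 +0.5556 +0.0000 +0.4444]
  T[4,:] = [-0.0294 -0.0441 -0.0294 +0.0588 +0.0000]
|eigenvalues of T|: 0.4791, 0.3782, 0.1509, 0.0522, 0.0522.
ρ = 0.4791; 0.4791 < 1 ⇒ converges.

yes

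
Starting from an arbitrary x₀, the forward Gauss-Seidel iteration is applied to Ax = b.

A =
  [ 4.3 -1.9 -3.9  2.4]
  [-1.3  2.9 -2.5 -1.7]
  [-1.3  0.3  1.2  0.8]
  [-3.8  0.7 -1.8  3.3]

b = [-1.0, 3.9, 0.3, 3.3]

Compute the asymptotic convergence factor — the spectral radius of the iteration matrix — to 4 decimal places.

1.1345

Let D = diag(4.3, 2.9, 1.2, 3.3); L, U the strict triangles.
Gauss-Seidel: T = -(D+L)⁻¹U, row 0 first, T[0,3] = -(2.4)/(4.3) = -0.5581; later rows by forward substitution.
  T[0,:] = [+0.0000, +0.4419, +0.9070, -0.5581]
  T[1,:] = [+0.0000, +0.1981, +1.2686, +0.3360]
  T[2,:] = [+0.0000, +0.4292, +0.6654, -1.3553]
  T[3,:] = [+0.0000, +0.7009, +1.1382, -1.4532]
moduli |λ_i(T)| = 1.1345, 0.5077, 0.5077, 0.0000.
ρ(T) = max|λ| = 1.1345; 1.1345 > 1 ⇒ diverges.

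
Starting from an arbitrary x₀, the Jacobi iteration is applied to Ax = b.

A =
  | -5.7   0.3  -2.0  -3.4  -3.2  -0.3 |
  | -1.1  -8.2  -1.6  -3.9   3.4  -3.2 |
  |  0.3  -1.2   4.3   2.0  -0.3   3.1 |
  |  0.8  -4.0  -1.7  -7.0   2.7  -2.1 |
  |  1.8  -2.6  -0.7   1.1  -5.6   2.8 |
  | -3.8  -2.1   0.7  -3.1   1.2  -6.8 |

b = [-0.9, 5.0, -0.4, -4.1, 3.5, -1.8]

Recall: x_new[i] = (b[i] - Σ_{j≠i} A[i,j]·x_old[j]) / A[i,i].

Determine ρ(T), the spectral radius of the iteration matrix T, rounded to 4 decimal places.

1.1330

Write A = D+L+U with D = diag(-5.7, -8.2, 4.3, -7, -5.6, -6.8).
Jacobi T = -D⁻¹(L+U): T[2,3] = -(2)/(4.3) = -0.4651; T[2,2] = 0.
  T[0,:] = [+0.0000 +0.0526 -0.3509 -0.5965 -0.5614 -0.0526]
  T[1,:] = [-0.1341 +0.0000 -0.1951 -0.4756 +0.4146 -0.3902]
  T[2,:] = [-0.0698 +0.2791 +0.0000 -0.4651 +0.0698 -0.7209]
  T[3,:] = [+0.1143 -0.5714 -0.2429 +0.0000 +0.3857 -0.3000]
  T[4,:] = [+0.3214 -0.4643 -0.1250 +0.1964 +0.0000 +0.5000]
  T[5,:] = [-0.5588 -0.3088 +0.1029 -0.4559 +0.1765 +0.0000]
|λ(T)| sorted: 1.1330, 0.6895, 0.6895, 0.4020, 0.4020, 0.3126.
ρ(T) = max|λ| = 1.1330; 1.1330 > 1: divergent.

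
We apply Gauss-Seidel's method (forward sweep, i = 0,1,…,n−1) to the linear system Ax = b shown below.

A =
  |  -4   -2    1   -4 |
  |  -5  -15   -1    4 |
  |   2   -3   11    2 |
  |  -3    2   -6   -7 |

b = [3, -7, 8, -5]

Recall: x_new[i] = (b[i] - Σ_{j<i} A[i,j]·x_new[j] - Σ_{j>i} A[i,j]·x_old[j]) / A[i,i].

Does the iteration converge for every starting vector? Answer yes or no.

Write A = D+L+U with D = diag(-4, -15, 11, -7).
GS T = -(D+L)⁻¹U: row 0 first, T[0,1] = -(-2)/(-4) = -0.5000; later rows by forward substitution.
  T[0,:] = [+0.0000  -0.5000  +0.2500  -1.0000]
  T[1,:] = [+0.0000  +0.1667  -0.1500  +0.6000]
  T[2,:] = [+0.0000  +0.1364  -0.0864  +0.1636]
  T[3,:] = [+0.0000  +0.1450  -0.0760  +0.4597]
|roots of det(T-λI)|: 0.5999, 0.0658, 0.0658, 0.0000.
ρ(T) = max|λ| = 0.5999; 0.5999 < 1 ⇒ converges.

yes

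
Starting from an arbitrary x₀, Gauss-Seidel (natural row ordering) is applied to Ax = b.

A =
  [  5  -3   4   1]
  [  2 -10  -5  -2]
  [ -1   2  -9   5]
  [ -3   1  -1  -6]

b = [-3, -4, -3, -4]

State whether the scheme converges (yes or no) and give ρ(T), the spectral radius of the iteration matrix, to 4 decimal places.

Diagonal D = diag(5, -10, -9, -6); L, U strict lower/upper.
GS T = -(D+L)⁻¹U: row 0 first, T[0,1] = -(-3)/(5) = +0.6000; later rows by forward substitution.
  T[0,:] = [+0.0000  +0.6000  -0.8000  -0.2000]
  T[1,:] = [+0.0000  +0.1200  -0.6600  -0.2400]
  T[2,:] = [+0.0000  -0.0400  -0.0578  +0.5244]
  T[3,:] = [+0.0000  -0.2733  +0.2996  -0.0274]
|eigenvalues of T|: 0.6405, 0.3607, 0.3607, 0.0000.
ρ = 0.6405; 0.6405 < 1, so it converges for any x₀.

yes, ρ = 0.6405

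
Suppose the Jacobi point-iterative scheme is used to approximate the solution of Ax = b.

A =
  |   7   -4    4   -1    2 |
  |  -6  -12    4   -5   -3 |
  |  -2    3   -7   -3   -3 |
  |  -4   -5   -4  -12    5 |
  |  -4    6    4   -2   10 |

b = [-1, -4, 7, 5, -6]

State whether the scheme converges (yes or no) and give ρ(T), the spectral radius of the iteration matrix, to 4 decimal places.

no, ρ = 1.1464

Diagonal D = diag(7, -12, -7, -12, 10); L, U strict lower/upper.
Jacobi T = -D⁻¹(L+U): T[4,2] = -(4)/(10) = -0.4000; T[4,4] = 0.
  T[0,:] = [+0.0000  +0.5714  -0.5714  +0.1429  -0.2857]
  T[1,:] = [-0.5000  +0.0000  +0.3333  -0.4167  -0.2500]
  T[2,:] = [-0.2857  +0.4286  +0.0000  -0.4286  -0.4286]
  T[3,:] = [-0.3333  -0.4167  -0.3333  +0.0000  +0.4167]
  T[4,:] = [+0.4000  -0.6000  -0.4000  +0.2000  +0.0000]
|λ(T)| sorted: 1.1464, 0.5670, 0.5670, 0.5446, 0.2288.
ρ(T) = max|λ| = 1.1464; 1.1464 > 1, so it fails to converge.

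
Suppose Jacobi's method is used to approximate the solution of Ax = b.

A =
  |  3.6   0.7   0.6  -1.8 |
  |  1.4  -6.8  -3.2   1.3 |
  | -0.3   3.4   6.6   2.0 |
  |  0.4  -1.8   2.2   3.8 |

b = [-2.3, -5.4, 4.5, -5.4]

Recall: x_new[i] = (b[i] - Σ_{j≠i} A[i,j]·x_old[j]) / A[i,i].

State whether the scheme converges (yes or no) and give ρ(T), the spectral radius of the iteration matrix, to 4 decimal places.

Diagonal D = diag(3.6, -6.8, 6.6, 3.8); L, U strict lower/upper.
Jacobi T = -D⁻¹(L+U): T[0,1] = -(0.7)/(3.6) = -0.1944; T[0,0] = 0.
  T[0,:] = [+0.0000, -0.1944, -0.1667, +0.5000]
  T[1,:] = [+0.2059, +0.0000, -0.4706, +0.1912]
  T[2,:] = [+0.0455, -0.5152, +0.0000, -0.3030]
  T[3,:] = [-0.1053, +0.4737, -0.5789, +0.0000]
moduli |λ_i(T)| = 0.8367, 0.5087, 0.3536, 0.3536.
ρ = 0.8367; 0.8367 < 1 ⇒ converges.

yes, ρ = 0.8367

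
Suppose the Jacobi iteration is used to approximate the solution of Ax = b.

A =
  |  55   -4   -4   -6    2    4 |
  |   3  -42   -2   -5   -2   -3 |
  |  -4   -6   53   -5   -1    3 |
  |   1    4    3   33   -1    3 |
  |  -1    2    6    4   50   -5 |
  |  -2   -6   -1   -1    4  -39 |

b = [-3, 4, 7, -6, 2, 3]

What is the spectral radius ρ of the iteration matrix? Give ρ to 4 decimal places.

0.2271

Let D = diag(55, -42, 53, 33, 50, -39); L, U the strict triangles.
T_J = -D⁻¹(L+U): T[2,1] = -(-6)/(53) = +0.1132; T[2,2] = 0.
  T[0,:] = [+0.0000, +0.0727, +0.0727, +0.1091, -0.0364, -0.0727]
  T[1,:] = [+0.0714, +0.0000, -0.0476, -0.1190, -0.0476, -0.0714]
  T[2,:] = [+0.0755, +0.1132, +0.0000, +0.0943, +0.0189, -0.0566]
  T[3,:] = [-0.0303, -0.1212, -0.0909, +0.0000, +0.0303, -0.0909]
  T[4,:] = [+0.0200, -0.0400, -0.1200, -0.0800, +0.0000, +0.1000]
  T[5,:] = [-0.0513, -0.1538, -0.0256, -0.0256, +0.1026, +0.0000]
moduli |λ_i(T)| = 0.2271, 0.1683, 0.1126, 0.1126, 0.0405, 0.0405.
spectral radius ρ = 0.2271; 0.2271 < 1, so it converges for any x₀.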